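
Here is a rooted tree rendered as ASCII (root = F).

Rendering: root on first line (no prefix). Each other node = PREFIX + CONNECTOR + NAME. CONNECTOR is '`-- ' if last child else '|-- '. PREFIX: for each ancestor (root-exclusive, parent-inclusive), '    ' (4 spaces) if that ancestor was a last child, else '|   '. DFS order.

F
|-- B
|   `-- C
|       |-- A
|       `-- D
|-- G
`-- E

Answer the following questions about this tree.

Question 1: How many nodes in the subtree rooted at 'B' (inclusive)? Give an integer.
Answer: 4

Derivation:
Subtree rooted at B contains: A, B, C, D
Count = 4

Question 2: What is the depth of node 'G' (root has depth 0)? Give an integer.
Answer: 1

Derivation:
Path from root to G: F -> G
Depth = number of edges = 1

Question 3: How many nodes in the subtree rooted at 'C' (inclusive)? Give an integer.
Answer: 3

Derivation:
Subtree rooted at C contains: A, C, D
Count = 3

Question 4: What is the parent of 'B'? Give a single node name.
Scan adjacency: B appears as child of F

Answer: F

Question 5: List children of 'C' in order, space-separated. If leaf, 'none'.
Node C's children (from adjacency): A, D

Answer: A D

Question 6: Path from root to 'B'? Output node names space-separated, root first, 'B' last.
Answer: F B

Derivation:
Walk down from root: F -> B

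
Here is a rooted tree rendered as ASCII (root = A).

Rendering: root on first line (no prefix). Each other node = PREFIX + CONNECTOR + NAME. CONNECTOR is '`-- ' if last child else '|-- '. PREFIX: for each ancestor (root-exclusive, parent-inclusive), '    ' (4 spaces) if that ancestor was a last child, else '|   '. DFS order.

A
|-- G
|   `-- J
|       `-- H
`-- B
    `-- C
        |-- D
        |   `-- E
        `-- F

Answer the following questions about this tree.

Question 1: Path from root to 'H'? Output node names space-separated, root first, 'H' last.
Answer: A G J H

Derivation:
Walk down from root: A -> G -> J -> H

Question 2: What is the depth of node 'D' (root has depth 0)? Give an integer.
Path from root to D: A -> B -> C -> D
Depth = number of edges = 3

Answer: 3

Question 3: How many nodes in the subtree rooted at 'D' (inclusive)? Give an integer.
Answer: 2

Derivation:
Subtree rooted at D contains: D, E
Count = 2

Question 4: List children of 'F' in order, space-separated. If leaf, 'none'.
Node F's children (from adjacency): (leaf)

Answer: none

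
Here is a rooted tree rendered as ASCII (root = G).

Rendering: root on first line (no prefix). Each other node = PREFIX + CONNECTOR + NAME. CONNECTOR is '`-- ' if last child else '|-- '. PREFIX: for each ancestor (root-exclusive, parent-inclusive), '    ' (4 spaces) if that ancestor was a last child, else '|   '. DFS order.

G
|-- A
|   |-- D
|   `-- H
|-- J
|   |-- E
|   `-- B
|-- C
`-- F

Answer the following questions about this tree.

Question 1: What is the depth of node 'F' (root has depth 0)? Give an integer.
Answer: 1

Derivation:
Path from root to F: G -> F
Depth = number of edges = 1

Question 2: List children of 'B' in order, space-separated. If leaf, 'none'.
Node B's children (from adjacency): (leaf)

Answer: none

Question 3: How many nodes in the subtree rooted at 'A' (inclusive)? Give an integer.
Answer: 3

Derivation:
Subtree rooted at A contains: A, D, H
Count = 3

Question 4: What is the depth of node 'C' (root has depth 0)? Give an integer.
Path from root to C: G -> C
Depth = number of edges = 1

Answer: 1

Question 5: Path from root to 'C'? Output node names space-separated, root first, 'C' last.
Walk down from root: G -> C

Answer: G C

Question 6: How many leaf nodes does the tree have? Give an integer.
Leaves (nodes with no children): B, C, D, E, F, H

Answer: 6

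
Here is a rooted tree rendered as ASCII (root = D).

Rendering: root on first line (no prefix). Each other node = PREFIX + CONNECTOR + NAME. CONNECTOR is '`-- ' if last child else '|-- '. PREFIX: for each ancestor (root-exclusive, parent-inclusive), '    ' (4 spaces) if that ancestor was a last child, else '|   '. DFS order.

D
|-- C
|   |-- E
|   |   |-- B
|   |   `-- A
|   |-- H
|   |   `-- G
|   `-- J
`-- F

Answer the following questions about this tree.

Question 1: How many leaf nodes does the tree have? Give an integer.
Answer: 5

Derivation:
Leaves (nodes with no children): A, B, F, G, J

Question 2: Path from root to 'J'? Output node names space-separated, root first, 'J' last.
Walk down from root: D -> C -> J

Answer: D C J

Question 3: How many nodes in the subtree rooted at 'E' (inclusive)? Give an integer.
Answer: 3

Derivation:
Subtree rooted at E contains: A, B, E
Count = 3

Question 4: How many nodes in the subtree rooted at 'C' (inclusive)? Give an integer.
Subtree rooted at C contains: A, B, C, E, G, H, J
Count = 7

Answer: 7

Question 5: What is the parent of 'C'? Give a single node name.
Answer: D

Derivation:
Scan adjacency: C appears as child of D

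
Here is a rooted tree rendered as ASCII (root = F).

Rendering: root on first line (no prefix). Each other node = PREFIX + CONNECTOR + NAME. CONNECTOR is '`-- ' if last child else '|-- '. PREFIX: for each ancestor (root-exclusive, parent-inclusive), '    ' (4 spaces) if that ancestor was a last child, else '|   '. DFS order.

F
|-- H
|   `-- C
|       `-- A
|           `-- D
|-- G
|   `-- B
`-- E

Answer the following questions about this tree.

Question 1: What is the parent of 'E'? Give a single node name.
Answer: F

Derivation:
Scan adjacency: E appears as child of F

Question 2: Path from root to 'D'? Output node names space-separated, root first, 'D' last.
Answer: F H C A D

Derivation:
Walk down from root: F -> H -> C -> A -> D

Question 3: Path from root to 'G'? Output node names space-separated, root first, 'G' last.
Walk down from root: F -> G

Answer: F G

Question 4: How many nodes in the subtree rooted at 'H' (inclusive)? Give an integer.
Subtree rooted at H contains: A, C, D, H
Count = 4

Answer: 4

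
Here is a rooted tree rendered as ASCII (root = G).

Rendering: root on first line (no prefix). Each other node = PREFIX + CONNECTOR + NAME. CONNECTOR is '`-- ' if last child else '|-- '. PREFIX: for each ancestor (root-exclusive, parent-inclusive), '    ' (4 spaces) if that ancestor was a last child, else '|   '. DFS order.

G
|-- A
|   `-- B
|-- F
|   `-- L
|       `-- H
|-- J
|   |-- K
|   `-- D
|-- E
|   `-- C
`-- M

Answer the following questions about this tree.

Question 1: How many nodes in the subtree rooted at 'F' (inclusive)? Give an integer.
Subtree rooted at F contains: F, H, L
Count = 3

Answer: 3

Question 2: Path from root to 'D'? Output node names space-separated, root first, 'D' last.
Answer: G J D

Derivation:
Walk down from root: G -> J -> D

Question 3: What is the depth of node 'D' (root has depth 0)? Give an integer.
Path from root to D: G -> J -> D
Depth = number of edges = 2

Answer: 2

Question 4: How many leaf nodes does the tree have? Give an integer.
Answer: 6

Derivation:
Leaves (nodes with no children): B, C, D, H, K, M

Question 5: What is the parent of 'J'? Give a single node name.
Scan adjacency: J appears as child of G

Answer: G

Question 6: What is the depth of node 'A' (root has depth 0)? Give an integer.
Answer: 1

Derivation:
Path from root to A: G -> A
Depth = number of edges = 1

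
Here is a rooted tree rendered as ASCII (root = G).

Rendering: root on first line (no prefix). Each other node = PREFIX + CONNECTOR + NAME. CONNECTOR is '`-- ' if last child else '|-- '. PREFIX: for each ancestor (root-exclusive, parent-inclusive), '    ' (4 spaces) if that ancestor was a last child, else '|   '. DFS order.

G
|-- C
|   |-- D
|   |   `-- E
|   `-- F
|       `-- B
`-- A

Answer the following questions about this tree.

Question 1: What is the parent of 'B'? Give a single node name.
Answer: F

Derivation:
Scan adjacency: B appears as child of F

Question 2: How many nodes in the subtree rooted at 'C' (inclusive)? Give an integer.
Subtree rooted at C contains: B, C, D, E, F
Count = 5

Answer: 5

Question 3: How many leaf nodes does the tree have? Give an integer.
Answer: 3

Derivation:
Leaves (nodes with no children): A, B, E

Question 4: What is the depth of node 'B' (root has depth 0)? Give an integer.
Path from root to B: G -> C -> F -> B
Depth = number of edges = 3

Answer: 3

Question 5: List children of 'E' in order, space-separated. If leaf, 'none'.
Answer: none

Derivation:
Node E's children (from adjacency): (leaf)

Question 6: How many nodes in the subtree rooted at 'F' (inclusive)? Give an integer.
Answer: 2

Derivation:
Subtree rooted at F contains: B, F
Count = 2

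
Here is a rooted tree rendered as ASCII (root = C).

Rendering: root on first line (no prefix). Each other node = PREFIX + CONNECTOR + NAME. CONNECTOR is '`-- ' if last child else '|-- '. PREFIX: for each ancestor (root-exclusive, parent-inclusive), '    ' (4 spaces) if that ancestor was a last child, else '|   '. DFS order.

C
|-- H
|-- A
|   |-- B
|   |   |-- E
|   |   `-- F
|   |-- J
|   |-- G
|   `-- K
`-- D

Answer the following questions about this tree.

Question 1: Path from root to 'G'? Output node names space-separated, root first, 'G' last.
Answer: C A G

Derivation:
Walk down from root: C -> A -> G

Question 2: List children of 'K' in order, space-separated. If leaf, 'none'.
Node K's children (from adjacency): (leaf)

Answer: none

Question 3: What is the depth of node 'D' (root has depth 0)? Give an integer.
Answer: 1

Derivation:
Path from root to D: C -> D
Depth = number of edges = 1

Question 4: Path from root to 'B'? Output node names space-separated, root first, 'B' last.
Answer: C A B

Derivation:
Walk down from root: C -> A -> B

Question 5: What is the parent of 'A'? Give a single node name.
Scan adjacency: A appears as child of C

Answer: C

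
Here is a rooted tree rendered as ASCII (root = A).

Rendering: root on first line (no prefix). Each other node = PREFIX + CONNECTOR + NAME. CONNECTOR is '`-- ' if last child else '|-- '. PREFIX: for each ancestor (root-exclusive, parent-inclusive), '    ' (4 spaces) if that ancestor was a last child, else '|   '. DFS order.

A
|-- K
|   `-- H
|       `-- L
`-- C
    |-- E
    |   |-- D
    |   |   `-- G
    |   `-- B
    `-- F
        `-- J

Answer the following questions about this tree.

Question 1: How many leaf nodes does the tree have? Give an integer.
Answer: 4

Derivation:
Leaves (nodes with no children): B, G, J, L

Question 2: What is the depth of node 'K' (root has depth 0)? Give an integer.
Path from root to K: A -> K
Depth = number of edges = 1

Answer: 1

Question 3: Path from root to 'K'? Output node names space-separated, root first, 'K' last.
Walk down from root: A -> K

Answer: A K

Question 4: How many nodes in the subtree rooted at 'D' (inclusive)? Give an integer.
Answer: 2

Derivation:
Subtree rooted at D contains: D, G
Count = 2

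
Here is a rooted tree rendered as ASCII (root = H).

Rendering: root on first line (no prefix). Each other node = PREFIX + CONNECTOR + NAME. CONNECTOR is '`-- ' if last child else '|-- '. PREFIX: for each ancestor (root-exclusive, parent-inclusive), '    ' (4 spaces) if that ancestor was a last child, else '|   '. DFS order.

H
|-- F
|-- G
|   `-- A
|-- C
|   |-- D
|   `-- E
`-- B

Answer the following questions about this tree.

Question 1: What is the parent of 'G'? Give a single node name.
Answer: H

Derivation:
Scan adjacency: G appears as child of H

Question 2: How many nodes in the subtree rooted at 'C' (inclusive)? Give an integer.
Answer: 3

Derivation:
Subtree rooted at C contains: C, D, E
Count = 3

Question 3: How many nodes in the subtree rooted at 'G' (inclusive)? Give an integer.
Subtree rooted at G contains: A, G
Count = 2

Answer: 2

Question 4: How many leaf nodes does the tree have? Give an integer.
Answer: 5

Derivation:
Leaves (nodes with no children): A, B, D, E, F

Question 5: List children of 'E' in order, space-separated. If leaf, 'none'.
Answer: none

Derivation:
Node E's children (from adjacency): (leaf)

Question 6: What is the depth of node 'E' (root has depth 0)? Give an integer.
Answer: 2

Derivation:
Path from root to E: H -> C -> E
Depth = number of edges = 2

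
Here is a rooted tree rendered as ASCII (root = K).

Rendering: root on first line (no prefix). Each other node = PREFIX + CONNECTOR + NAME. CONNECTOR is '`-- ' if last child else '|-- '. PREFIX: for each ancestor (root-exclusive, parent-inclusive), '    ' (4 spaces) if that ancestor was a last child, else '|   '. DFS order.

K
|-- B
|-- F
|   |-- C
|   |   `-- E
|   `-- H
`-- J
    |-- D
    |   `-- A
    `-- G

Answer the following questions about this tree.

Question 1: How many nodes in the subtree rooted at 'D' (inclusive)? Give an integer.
Subtree rooted at D contains: A, D
Count = 2

Answer: 2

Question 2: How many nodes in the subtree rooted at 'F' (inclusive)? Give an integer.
Answer: 4

Derivation:
Subtree rooted at F contains: C, E, F, H
Count = 4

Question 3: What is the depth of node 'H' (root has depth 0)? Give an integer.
Path from root to H: K -> F -> H
Depth = number of edges = 2

Answer: 2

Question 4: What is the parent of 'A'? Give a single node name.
Answer: D

Derivation:
Scan adjacency: A appears as child of D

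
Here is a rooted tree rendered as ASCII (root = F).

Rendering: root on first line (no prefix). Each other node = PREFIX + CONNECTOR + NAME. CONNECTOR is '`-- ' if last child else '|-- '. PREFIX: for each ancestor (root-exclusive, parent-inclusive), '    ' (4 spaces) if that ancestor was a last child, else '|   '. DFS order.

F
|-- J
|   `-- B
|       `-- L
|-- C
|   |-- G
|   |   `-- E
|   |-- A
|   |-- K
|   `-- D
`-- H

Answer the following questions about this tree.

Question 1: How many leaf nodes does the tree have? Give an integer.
Leaves (nodes with no children): A, D, E, H, K, L

Answer: 6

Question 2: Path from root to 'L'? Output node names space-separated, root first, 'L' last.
Walk down from root: F -> J -> B -> L

Answer: F J B L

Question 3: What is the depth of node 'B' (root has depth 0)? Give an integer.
Answer: 2

Derivation:
Path from root to B: F -> J -> B
Depth = number of edges = 2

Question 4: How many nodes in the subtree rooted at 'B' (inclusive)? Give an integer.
Answer: 2

Derivation:
Subtree rooted at B contains: B, L
Count = 2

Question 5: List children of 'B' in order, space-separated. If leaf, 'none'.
Node B's children (from adjacency): L

Answer: L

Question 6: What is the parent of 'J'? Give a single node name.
Scan adjacency: J appears as child of F

Answer: F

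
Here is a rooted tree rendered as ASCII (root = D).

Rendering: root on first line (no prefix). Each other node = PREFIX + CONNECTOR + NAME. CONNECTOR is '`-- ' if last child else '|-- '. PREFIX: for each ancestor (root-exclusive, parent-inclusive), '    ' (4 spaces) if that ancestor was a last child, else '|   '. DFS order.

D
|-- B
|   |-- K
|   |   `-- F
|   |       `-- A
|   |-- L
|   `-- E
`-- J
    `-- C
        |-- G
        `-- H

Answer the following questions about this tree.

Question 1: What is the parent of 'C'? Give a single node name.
Answer: J

Derivation:
Scan adjacency: C appears as child of J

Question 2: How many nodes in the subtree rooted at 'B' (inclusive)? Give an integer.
Subtree rooted at B contains: A, B, E, F, K, L
Count = 6

Answer: 6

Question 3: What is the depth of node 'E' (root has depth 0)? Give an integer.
Path from root to E: D -> B -> E
Depth = number of edges = 2

Answer: 2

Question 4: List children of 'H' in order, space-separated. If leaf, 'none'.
Answer: none

Derivation:
Node H's children (from adjacency): (leaf)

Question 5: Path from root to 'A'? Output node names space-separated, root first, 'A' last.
Answer: D B K F A

Derivation:
Walk down from root: D -> B -> K -> F -> A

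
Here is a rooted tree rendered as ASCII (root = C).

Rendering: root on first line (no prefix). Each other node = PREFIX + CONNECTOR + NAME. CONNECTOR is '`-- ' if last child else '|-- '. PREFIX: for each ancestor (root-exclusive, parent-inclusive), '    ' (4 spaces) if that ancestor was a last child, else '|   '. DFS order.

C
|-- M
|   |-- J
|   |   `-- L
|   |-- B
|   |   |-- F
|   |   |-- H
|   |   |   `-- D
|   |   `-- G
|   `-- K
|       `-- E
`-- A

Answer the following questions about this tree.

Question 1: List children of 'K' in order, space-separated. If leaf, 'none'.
Answer: E

Derivation:
Node K's children (from adjacency): E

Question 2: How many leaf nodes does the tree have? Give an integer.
Answer: 6

Derivation:
Leaves (nodes with no children): A, D, E, F, G, L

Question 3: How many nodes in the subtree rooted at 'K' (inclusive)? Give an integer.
Answer: 2

Derivation:
Subtree rooted at K contains: E, K
Count = 2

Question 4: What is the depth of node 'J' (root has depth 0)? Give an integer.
Path from root to J: C -> M -> J
Depth = number of edges = 2

Answer: 2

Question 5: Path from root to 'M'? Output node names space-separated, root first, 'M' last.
Answer: C M

Derivation:
Walk down from root: C -> M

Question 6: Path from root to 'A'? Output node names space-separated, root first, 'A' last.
Walk down from root: C -> A

Answer: C A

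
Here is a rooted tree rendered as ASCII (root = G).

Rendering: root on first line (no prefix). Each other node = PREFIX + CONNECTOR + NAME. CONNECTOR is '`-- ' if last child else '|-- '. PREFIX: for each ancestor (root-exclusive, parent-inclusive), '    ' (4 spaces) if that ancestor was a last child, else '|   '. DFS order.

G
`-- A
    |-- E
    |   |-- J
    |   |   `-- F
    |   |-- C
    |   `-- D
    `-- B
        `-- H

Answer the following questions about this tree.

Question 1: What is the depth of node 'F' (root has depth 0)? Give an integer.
Path from root to F: G -> A -> E -> J -> F
Depth = number of edges = 4

Answer: 4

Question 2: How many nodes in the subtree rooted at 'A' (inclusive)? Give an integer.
Subtree rooted at A contains: A, B, C, D, E, F, H, J
Count = 8

Answer: 8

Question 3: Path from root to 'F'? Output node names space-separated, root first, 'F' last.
Walk down from root: G -> A -> E -> J -> F

Answer: G A E J F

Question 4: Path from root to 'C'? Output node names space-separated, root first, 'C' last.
Answer: G A E C

Derivation:
Walk down from root: G -> A -> E -> C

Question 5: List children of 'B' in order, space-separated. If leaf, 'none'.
Node B's children (from adjacency): H

Answer: H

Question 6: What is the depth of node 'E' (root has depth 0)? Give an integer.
Path from root to E: G -> A -> E
Depth = number of edges = 2

Answer: 2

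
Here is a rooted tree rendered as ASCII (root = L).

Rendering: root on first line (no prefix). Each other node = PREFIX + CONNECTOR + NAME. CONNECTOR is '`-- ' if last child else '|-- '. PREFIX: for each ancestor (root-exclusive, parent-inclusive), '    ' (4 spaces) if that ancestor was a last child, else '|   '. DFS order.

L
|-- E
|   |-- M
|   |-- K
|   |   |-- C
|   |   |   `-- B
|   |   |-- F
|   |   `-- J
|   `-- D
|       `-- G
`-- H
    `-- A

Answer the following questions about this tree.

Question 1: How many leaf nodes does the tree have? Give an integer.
Leaves (nodes with no children): A, B, F, G, J, M

Answer: 6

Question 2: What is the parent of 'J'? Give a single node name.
Answer: K

Derivation:
Scan adjacency: J appears as child of K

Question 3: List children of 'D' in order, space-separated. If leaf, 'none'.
Answer: G

Derivation:
Node D's children (from adjacency): G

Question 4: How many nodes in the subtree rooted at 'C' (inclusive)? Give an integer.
Answer: 2

Derivation:
Subtree rooted at C contains: B, C
Count = 2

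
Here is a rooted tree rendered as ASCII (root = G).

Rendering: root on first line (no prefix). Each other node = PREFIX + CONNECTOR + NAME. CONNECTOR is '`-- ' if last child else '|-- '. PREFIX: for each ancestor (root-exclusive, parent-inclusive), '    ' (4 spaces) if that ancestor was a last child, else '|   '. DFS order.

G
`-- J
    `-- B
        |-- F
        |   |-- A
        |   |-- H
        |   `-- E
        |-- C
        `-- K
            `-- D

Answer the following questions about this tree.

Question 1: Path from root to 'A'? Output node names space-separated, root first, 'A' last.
Walk down from root: G -> J -> B -> F -> A

Answer: G J B F A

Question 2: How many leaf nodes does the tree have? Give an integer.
Leaves (nodes with no children): A, C, D, E, H

Answer: 5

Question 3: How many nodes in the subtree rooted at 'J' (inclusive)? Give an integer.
Subtree rooted at J contains: A, B, C, D, E, F, H, J, K
Count = 9

Answer: 9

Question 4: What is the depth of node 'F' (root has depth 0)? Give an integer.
Path from root to F: G -> J -> B -> F
Depth = number of edges = 3

Answer: 3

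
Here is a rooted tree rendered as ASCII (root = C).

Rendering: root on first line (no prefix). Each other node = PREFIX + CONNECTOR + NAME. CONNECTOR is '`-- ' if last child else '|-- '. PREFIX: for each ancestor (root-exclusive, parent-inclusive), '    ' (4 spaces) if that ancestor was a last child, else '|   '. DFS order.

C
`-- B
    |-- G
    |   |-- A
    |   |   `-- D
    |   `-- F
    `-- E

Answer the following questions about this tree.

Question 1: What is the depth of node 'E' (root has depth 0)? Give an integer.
Path from root to E: C -> B -> E
Depth = number of edges = 2

Answer: 2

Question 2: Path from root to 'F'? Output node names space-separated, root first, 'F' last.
Walk down from root: C -> B -> G -> F

Answer: C B G F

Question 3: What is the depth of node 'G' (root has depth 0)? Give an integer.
Answer: 2

Derivation:
Path from root to G: C -> B -> G
Depth = number of edges = 2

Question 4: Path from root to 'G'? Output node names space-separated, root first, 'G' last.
Answer: C B G

Derivation:
Walk down from root: C -> B -> G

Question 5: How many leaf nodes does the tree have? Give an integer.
Leaves (nodes with no children): D, E, F

Answer: 3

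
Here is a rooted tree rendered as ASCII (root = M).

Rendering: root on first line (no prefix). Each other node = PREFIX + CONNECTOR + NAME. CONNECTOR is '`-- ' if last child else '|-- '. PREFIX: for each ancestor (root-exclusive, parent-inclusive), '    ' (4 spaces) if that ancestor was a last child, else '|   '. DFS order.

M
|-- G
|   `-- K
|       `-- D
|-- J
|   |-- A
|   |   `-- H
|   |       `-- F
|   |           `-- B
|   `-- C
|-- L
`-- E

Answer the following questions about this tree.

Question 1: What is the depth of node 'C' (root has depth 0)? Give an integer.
Answer: 2

Derivation:
Path from root to C: M -> J -> C
Depth = number of edges = 2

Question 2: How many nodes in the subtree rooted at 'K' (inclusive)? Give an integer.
Subtree rooted at K contains: D, K
Count = 2

Answer: 2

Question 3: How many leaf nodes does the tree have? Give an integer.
Answer: 5

Derivation:
Leaves (nodes with no children): B, C, D, E, L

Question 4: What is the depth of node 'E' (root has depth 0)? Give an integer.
Path from root to E: M -> E
Depth = number of edges = 1

Answer: 1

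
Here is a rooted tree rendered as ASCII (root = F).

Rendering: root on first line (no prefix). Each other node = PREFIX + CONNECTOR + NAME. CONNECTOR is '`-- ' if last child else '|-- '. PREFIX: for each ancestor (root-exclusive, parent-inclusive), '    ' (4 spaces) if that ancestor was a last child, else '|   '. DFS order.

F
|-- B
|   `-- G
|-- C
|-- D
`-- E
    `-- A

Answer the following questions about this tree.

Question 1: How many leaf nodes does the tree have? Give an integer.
Answer: 4

Derivation:
Leaves (nodes with no children): A, C, D, G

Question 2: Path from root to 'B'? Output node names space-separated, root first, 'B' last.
Walk down from root: F -> B

Answer: F B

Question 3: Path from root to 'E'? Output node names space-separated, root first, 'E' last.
Walk down from root: F -> E

Answer: F E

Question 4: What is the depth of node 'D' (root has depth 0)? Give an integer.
Answer: 1

Derivation:
Path from root to D: F -> D
Depth = number of edges = 1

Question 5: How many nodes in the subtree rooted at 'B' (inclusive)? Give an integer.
Subtree rooted at B contains: B, G
Count = 2

Answer: 2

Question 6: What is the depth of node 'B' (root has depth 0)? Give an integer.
Path from root to B: F -> B
Depth = number of edges = 1

Answer: 1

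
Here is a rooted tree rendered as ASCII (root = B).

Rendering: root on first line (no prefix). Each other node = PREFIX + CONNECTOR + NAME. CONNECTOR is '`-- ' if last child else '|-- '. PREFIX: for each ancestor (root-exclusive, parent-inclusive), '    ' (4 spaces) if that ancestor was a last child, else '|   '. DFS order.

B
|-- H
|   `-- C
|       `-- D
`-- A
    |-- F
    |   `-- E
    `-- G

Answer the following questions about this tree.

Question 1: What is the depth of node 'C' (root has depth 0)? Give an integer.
Answer: 2

Derivation:
Path from root to C: B -> H -> C
Depth = number of edges = 2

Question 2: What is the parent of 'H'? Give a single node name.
Answer: B

Derivation:
Scan adjacency: H appears as child of B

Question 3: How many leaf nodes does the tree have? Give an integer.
Leaves (nodes with no children): D, E, G

Answer: 3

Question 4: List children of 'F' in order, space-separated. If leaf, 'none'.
Node F's children (from adjacency): E

Answer: E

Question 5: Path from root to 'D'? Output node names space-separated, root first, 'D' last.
Walk down from root: B -> H -> C -> D

Answer: B H C D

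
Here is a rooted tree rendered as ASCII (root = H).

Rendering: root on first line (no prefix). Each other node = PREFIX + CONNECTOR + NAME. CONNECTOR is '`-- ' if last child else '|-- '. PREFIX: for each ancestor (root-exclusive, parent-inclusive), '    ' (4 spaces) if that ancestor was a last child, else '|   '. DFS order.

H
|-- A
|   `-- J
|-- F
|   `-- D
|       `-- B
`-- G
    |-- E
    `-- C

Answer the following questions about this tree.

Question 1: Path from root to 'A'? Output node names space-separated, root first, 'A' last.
Answer: H A

Derivation:
Walk down from root: H -> A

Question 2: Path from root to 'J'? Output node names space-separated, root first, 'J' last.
Walk down from root: H -> A -> J

Answer: H A J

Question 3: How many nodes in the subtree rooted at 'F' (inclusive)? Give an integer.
Answer: 3

Derivation:
Subtree rooted at F contains: B, D, F
Count = 3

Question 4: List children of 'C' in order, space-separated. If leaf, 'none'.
Node C's children (from adjacency): (leaf)

Answer: none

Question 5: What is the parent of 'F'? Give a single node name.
Scan adjacency: F appears as child of H

Answer: H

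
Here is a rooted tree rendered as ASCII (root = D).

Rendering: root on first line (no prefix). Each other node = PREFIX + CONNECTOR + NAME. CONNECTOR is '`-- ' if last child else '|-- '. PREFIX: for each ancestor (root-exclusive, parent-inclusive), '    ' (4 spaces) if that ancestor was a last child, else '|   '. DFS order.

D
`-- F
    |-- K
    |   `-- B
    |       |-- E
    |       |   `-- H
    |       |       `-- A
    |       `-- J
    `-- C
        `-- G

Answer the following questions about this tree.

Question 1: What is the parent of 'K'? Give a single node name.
Answer: F

Derivation:
Scan adjacency: K appears as child of F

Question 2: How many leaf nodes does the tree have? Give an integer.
Leaves (nodes with no children): A, G, J

Answer: 3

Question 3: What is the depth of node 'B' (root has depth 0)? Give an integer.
Path from root to B: D -> F -> K -> B
Depth = number of edges = 3

Answer: 3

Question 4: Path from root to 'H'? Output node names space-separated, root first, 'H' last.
Walk down from root: D -> F -> K -> B -> E -> H

Answer: D F K B E H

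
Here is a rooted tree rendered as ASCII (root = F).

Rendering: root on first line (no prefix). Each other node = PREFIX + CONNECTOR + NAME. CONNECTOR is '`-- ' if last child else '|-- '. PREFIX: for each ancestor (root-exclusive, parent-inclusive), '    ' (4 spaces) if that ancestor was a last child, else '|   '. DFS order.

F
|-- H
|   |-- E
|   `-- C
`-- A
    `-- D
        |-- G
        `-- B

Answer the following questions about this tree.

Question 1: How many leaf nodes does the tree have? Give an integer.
Leaves (nodes with no children): B, C, E, G

Answer: 4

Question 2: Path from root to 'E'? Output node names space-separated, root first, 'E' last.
Answer: F H E

Derivation:
Walk down from root: F -> H -> E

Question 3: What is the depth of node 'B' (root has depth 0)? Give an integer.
Answer: 3

Derivation:
Path from root to B: F -> A -> D -> B
Depth = number of edges = 3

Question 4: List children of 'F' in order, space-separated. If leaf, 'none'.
Node F's children (from adjacency): H, A

Answer: H A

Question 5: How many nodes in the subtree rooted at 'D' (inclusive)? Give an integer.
Answer: 3

Derivation:
Subtree rooted at D contains: B, D, G
Count = 3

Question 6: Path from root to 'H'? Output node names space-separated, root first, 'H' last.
Walk down from root: F -> H

Answer: F H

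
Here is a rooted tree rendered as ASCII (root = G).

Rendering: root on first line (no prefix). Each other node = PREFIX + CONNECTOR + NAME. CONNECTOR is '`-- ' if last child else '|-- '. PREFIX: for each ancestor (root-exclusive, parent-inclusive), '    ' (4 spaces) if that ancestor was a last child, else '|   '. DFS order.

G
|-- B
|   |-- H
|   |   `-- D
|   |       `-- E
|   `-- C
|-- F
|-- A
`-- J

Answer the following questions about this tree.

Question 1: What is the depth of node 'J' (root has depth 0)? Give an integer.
Path from root to J: G -> J
Depth = number of edges = 1

Answer: 1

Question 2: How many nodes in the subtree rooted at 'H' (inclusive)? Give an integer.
Answer: 3

Derivation:
Subtree rooted at H contains: D, E, H
Count = 3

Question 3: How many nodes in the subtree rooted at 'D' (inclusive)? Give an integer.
Subtree rooted at D contains: D, E
Count = 2

Answer: 2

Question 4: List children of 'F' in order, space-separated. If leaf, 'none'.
Node F's children (from adjacency): (leaf)

Answer: none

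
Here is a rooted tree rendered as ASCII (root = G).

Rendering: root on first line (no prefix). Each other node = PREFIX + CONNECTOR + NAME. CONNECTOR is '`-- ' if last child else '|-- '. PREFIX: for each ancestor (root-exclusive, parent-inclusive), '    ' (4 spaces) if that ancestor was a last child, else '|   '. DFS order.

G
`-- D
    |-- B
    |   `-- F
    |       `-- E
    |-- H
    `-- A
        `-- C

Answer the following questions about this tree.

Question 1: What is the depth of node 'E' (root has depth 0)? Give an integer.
Answer: 4

Derivation:
Path from root to E: G -> D -> B -> F -> E
Depth = number of edges = 4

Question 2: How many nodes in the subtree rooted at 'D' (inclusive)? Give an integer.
Answer: 7

Derivation:
Subtree rooted at D contains: A, B, C, D, E, F, H
Count = 7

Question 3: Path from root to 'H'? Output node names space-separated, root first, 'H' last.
Answer: G D H

Derivation:
Walk down from root: G -> D -> H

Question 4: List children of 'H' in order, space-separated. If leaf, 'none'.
Answer: none

Derivation:
Node H's children (from adjacency): (leaf)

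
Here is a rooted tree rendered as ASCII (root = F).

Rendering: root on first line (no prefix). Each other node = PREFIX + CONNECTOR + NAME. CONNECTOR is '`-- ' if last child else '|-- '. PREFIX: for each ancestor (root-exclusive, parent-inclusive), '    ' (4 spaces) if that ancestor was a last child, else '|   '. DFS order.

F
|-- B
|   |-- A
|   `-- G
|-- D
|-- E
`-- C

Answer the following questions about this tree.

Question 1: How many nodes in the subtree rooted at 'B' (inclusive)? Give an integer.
Subtree rooted at B contains: A, B, G
Count = 3

Answer: 3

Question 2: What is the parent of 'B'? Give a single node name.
Answer: F

Derivation:
Scan adjacency: B appears as child of F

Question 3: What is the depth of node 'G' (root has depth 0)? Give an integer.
Path from root to G: F -> B -> G
Depth = number of edges = 2

Answer: 2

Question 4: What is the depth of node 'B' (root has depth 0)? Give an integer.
Answer: 1

Derivation:
Path from root to B: F -> B
Depth = number of edges = 1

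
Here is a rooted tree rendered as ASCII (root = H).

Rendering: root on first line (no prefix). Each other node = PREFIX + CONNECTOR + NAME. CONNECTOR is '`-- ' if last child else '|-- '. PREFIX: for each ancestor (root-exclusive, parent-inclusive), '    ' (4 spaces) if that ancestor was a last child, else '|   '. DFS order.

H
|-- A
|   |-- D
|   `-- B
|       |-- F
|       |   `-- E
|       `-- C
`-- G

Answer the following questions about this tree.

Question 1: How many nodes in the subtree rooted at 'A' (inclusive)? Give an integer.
Subtree rooted at A contains: A, B, C, D, E, F
Count = 6

Answer: 6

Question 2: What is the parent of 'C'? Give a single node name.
Answer: B

Derivation:
Scan adjacency: C appears as child of B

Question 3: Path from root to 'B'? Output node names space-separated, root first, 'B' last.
Answer: H A B

Derivation:
Walk down from root: H -> A -> B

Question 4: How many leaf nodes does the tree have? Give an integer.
Answer: 4

Derivation:
Leaves (nodes with no children): C, D, E, G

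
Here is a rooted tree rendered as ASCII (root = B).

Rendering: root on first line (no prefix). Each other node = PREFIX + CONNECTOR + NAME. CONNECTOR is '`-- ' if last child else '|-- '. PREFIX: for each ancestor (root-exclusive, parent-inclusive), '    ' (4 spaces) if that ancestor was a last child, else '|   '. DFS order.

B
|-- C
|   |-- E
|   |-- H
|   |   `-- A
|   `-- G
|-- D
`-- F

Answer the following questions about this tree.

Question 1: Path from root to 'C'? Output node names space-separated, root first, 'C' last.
Walk down from root: B -> C

Answer: B C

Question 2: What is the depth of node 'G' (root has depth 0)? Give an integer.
Path from root to G: B -> C -> G
Depth = number of edges = 2

Answer: 2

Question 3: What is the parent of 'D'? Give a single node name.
Scan adjacency: D appears as child of B

Answer: B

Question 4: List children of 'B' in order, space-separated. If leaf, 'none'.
Answer: C D F

Derivation:
Node B's children (from adjacency): C, D, F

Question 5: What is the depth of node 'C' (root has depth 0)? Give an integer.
Answer: 1

Derivation:
Path from root to C: B -> C
Depth = number of edges = 1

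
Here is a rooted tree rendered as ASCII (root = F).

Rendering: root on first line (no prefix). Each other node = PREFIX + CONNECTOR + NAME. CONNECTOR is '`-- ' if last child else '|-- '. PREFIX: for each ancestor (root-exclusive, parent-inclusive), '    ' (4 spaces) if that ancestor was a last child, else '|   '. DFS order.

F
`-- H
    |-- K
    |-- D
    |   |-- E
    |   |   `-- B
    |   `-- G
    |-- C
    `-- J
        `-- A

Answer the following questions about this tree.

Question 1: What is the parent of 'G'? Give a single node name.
Answer: D

Derivation:
Scan adjacency: G appears as child of D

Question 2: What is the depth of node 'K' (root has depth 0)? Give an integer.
Path from root to K: F -> H -> K
Depth = number of edges = 2

Answer: 2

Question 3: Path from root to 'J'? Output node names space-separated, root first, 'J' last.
Walk down from root: F -> H -> J

Answer: F H J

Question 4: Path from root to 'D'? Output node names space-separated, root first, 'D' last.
Walk down from root: F -> H -> D

Answer: F H D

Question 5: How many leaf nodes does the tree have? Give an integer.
Leaves (nodes with no children): A, B, C, G, K

Answer: 5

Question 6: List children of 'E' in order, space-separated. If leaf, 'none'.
Answer: B

Derivation:
Node E's children (from adjacency): B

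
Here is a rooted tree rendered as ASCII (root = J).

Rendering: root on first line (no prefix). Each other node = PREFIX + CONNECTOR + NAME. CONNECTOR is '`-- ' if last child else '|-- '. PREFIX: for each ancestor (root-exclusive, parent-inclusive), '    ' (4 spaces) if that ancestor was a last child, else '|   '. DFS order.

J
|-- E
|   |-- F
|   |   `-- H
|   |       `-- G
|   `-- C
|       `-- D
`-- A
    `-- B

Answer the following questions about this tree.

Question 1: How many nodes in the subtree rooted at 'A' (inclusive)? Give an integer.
Subtree rooted at A contains: A, B
Count = 2

Answer: 2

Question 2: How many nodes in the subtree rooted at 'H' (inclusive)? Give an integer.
Answer: 2

Derivation:
Subtree rooted at H contains: G, H
Count = 2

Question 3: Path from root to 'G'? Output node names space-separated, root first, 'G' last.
Answer: J E F H G

Derivation:
Walk down from root: J -> E -> F -> H -> G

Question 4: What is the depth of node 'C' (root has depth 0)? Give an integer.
Path from root to C: J -> E -> C
Depth = number of edges = 2

Answer: 2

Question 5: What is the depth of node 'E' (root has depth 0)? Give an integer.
Answer: 1

Derivation:
Path from root to E: J -> E
Depth = number of edges = 1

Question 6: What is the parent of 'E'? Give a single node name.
Answer: J

Derivation:
Scan adjacency: E appears as child of J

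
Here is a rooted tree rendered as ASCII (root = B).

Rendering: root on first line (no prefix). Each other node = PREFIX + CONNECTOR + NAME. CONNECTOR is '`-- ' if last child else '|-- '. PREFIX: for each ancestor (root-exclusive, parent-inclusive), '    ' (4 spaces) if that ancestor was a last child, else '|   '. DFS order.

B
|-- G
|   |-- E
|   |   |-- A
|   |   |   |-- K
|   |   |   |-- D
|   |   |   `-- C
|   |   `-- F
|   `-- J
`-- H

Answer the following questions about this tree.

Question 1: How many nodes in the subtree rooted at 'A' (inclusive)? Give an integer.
Answer: 4

Derivation:
Subtree rooted at A contains: A, C, D, K
Count = 4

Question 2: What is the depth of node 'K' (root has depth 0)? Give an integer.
Answer: 4

Derivation:
Path from root to K: B -> G -> E -> A -> K
Depth = number of edges = 4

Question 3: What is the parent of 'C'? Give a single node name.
Scan adjacency: C appears as child of A

Answer: A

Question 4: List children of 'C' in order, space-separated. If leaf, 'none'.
Answer: none

Derivation:
Node C's children (from adjacency): (leaf)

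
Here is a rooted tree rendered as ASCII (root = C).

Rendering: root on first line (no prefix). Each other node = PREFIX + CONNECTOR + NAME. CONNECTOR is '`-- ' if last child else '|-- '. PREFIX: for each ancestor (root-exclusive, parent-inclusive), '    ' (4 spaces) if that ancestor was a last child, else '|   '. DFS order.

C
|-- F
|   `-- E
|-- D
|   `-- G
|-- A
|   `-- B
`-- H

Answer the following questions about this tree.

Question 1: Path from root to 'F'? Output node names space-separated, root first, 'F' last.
Walk down from root: C -> F

Answer: C F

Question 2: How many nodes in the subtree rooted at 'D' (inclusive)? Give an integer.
Answer: 2

Derivation:
Subtree rooted at D contains: D, G
Count = 2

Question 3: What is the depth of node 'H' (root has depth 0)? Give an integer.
Path from root to H: C -> H
Depth = number of edges = 1

Answer: 1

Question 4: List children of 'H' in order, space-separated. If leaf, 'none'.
Node H's children (from adjacency): (leaf)

Answer: none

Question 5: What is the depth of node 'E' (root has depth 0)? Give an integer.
Path from root to E: C -> F -> E
Depth = number of edges = 2

Answer: 2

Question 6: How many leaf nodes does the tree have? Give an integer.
Answer: 4

Derivation:
Leaves (nodes with no children): B, E, G, H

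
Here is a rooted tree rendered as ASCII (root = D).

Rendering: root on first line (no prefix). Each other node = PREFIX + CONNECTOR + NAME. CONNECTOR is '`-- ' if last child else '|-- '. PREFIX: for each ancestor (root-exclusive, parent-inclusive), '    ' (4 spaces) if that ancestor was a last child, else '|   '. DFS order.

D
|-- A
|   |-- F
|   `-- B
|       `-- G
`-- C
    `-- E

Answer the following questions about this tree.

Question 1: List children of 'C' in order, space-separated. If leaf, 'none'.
Answer: E

Derivation:
Node C's children (from adjacency): E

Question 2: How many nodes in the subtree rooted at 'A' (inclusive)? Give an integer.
Subtree rooted at A contains: A, B, F, G
Count = 4

Answer: 4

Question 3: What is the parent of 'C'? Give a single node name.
Answer: D

Derivation:
Scan adjacency: C appears as child of D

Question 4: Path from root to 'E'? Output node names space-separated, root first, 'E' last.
Walk down from root: D -> C -> E

Answer: D C E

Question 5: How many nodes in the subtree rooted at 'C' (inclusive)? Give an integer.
Answer: 2

Derivation:
Subtree rooted at C contains: C, E
Count = 2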